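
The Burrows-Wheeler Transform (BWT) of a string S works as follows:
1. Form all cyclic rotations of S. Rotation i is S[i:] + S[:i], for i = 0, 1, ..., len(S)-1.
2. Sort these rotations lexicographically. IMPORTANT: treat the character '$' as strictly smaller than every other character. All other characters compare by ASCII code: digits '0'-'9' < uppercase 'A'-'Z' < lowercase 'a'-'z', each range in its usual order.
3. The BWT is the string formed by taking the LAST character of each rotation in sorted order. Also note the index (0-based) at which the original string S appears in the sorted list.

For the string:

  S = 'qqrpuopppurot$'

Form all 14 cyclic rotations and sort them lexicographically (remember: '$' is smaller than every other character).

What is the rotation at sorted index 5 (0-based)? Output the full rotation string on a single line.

All 14 rotations (rotation i = S[i:]+S[:i]):
  rot[0] = qqrpuopppurot$
  rot[1] = qrpuopppurot$q
  rot[2] = rpuopppurot$qq
  rot[3] = puopppurot$qqr
  rot[4] = uopppurot$qqrp
  rot[5] = opppurot$qqrpu
  rot[6] = pppurot$qqrpuo
  rot[7] = ppurot$qqrpuop
  rot[8] = purot$qqrpuopp
  rot[9] = urot$qqrpuoppp
  rot[10] = rot$qqrpuopppu
  rot[11] = ot$qqrpuopppur
  rot[12] = t$qqrpuopppuro
  rot[13] = $qqrpuopppurot
Sorted (with $ < everything):
  sorted[0] = $qqrpuopppurot
  sorted[1] = opppurot$qqrpu
  sorted[2] = ot$qqrpuopppur
  sorted[3] = pppurot$qqrpuo
  sorted[4] = ppurot$qqrpuop
  sorted[5] = puopppurot$qqr
  sorted[6] = purot$qqrpuopp
  sorted[7] = qqrpuopppurot$
  sorted[8] = qrpuopppurot$q
  sorted[9] = rot$qqrpuopppu
  sorted[10] = rpuopppurot$qq
  sorted[11] = t$qqrpuopppuro
  sorted[12] = uopppurot$qqrp
  sorted[13] = urot$qqrpuoppp
sorted[5] = puopppurot$qqr

Answer: puopppurot$qqr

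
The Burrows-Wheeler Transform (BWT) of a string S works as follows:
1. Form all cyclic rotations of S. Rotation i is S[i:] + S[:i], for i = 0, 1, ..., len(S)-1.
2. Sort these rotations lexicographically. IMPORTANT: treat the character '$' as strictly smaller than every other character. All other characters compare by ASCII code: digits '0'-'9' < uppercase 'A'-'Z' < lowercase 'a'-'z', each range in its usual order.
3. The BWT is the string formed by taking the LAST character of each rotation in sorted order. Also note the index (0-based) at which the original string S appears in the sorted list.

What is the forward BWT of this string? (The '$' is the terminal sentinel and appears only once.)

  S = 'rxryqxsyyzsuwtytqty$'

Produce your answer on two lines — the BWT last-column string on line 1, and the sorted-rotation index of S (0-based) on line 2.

Answer: yty$xzxyqwsurqtrtsyy
3

Derivation:
All 20 rotations (rotation i = S[i:]+S[:i]):
  rot[0] = rxryqxsyyzsuwtytqty$
  rot[1] = xryqxsyyzsuwtytqty$r
  rot[2] = ryqxsyyzsuwtytqty$rx
  rot[3] = yqxsyyzsuwtytqty$rxr
  rot[4] = qxsyyzsuwtytqty$rxry
  rot[5] = xsyyzsuwtytqty$rxryq
  rot[6] = syyzsuwtytqty$rxryqx
  rot[7] = yyzsuwtytqty$rxryqxs
  rot[8] = yzsuwtytqty$rxryqxsy
  rot[9] = zsuwtytqty$rxryqxsyy
  rot[10] = suwtytqty$rxryqxsyyz
  rot[11] = uwtytqty$rxryqxsyyzs
  rot[12] = wtytqty$rxryqxsyyzsu
  rot[13] = tytqty$rxryqxsyyzsuw
  rot[14] = ytqty$rxryqxsyyzsuwt
  rot[15] = tqty$rxryqxsyyzsuwty
  rot[16] = qty$rxryqxsyyzsuwtyt
  rot[17] = ty$rxryqxsyyzsuwtytq
  rot[18] = y$rxryqxsyyzsuwtytqt
  rot[19] = $rxryqxsyyzsuwtytqty
Sorted (with $ < everything):
  sorted[0] = $rxryqxsyyzsuwtytqty  (last char: 'y')
  sorted[1] = qty$rxryqxsyyzsuwtyt  (last char: 't')
  sorted[2] = qxsyyzsuwtytqty$rxry  (last char: 'y')
  sorted[3] = rxryqxsyyzsuwtytqty$  (last char: '$')
  sorted[4] = ryqxsyyzsuwtytqty$rx  (last char: 'x')
  sorted[5] = suwtytqty$rxryqxsyyz  (last char: 'z')
  sorted[6] = syyzsuwtytqty$rxryqx  (last char: 'x')
  sorted[7] = tqty$rxryqxsyyzsuwty  (last char: 'y')
  sorted[8] = ty$rxryqxsyyzsuwtytq  (last char: 'q')
  sorted[9] = tytqty$rxryqxsyyzsuw  (last char: 'w')
  sorted[10] = uwtytqty$rxryqxsyyzs  (last char: 's')
  sorted[11] = wtytqty$rxryqxsyyzsu  (last char: 'u')
  sorted[12] = xryqxsyyzsuwtytqty$r  (last char: 'r')
  sorted[13] = xsyyzsuwtytqty$rxryq  (last char: 'q')
  sorted[14] = y$rxryqxsyyzsuwtytqt  (last char: 't')
  sorted[15] = yqxsyyzsuwtytqty$rxr  (last char: 'r')
  sorted[16] = ytqty$rxryqxsyyzsuwt  (last char: 't')
  sorted[17] = yyzsuwtytqty$rxryqxs  (last char: 's')
  sorted[18] = yzsuwtytqty$rxryqxsy  (last char: 'y')
  sorted[19] = zsuwtytqty$rxryqxsyy  (last char: 'y')
Last column: yty$xzxyqwsurqtrtsyy
Original string S is at sorted index 3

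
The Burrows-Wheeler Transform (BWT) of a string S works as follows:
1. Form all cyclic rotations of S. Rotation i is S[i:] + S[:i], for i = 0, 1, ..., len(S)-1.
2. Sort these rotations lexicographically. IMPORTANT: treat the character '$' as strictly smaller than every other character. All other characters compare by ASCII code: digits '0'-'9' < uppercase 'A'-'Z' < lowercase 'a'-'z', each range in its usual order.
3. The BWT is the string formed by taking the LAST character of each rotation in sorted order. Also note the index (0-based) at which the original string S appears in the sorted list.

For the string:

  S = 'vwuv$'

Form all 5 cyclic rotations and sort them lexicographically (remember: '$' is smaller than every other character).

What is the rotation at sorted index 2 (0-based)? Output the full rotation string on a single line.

Answer: v$vwu

Derivation:
All 5 rotations (rotation i = S[i:]+S[:i]):
  rot[0] = vwuv$
  rot[1] = wuv$v
  rot[2] = uv$vw
  rot[3] = v$vwu
  rot[4] = $vwuv
Sorted (with $ < everything):
  sorted[0] = $vwuv
  sorted[1] = uv$vw
  sorted[2] = v$vwu
  sorted[3] = vwuv$
  sorted[4] = wuv$v
sorted[2] = v$vwu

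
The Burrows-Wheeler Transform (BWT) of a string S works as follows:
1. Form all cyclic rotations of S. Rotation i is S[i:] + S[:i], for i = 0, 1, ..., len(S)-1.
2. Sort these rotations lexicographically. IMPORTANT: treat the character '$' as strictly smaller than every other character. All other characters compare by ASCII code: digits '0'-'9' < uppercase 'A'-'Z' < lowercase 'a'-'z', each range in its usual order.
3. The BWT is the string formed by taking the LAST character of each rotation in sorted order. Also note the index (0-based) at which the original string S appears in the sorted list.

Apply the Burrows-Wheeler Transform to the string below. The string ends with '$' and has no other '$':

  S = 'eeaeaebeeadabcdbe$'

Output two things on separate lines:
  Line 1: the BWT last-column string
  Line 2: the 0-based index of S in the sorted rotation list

Answer: edeeeadebacbeeaab$
17

Derivation:
All 18 rotations (rotation i = S[i:]+S[:i]):
  rot[0] = eeaeaebeeadabcdbe$
  rot[1] = eaeaebeeadabcdbe$e
  rot[2] = aeaebeeadabcdbe$ee
  rot[3] = eaebeeadabcdbe$eea
  rot[4] = aebeeadabcdbe$eeae
  rot[5] = ebeeadabcdbe$eeaea
  rot[6] = beeadabcdbe$eeaeae
  rot[7] = eeadabcdbe$eeaeaeb
  rot[8] = eadabcdbe$eeaeaebe
  rot[9] = adabcdbe$eeaeaebee
  rot[10] = dabcdbe$eeaeaebeea
  rot[11] = abcdbe$eeaeaebeead
  rot[12] = bcdbe$eeaeaebeeada
  rot[13] = cdbe$eeaeaebeeadab
  rot[14] = dbe$eeaeaebeeadabc
  rot[15] = be$eeaeaebeeadabcd
  rot[16] = e$eeaeaebeeadabcdb
  rot[17] = $eeaeaebeeadabcdbe
Sorted (with $ < everything):
  sorted[0] = $eeaeaebeeadabcdbe  (last char: 'e')
  sorted[1] = abcdbe$eeaeaebeead  (last char: 'd')
  sorted[2] = adabcdbe$eeaeaebee  (last char: 'e')
  sorted[3] = aeaebeeadabcdbe$ee  (last char: 'e')
  sorted[4] = aebeeadabcdbe$eeae  (last char: 'e')
  sorted[5] = bcdbe$eeaeaebeeada  (last char: 'a')
  sorted[6] = be$eeaeaebeeadabcd  (last char: 'd')
  sorted[7] = beeadabcdbe$eeaeae  (last char: 'e')
  sorted[8] = cdbe$eeaeaebeeadab  (last char: 'b')
  sorted[9] = dabcdbe$eeaeaebeea  (last char: 'a')
  sorted[10] = dbe$eeaeaebeeadabc  (last char: 'c')
  sorted[11] = e$eeaeaebeeadabcdb  (last char: 'b')
  sorted[12] = eadabcdbe$eeaeaebe  (last char: 'e')
  sorted[13] = eaeaebeeadabcdbe$e  (last char: 'e')
  sorted[14] = eaebeeadabcdbe$eea  (last char: 'a')
  sorted[15] = ebeeadabcdbe$eeaea  (last char: 'a')
  sorted[16] = eeadabcdbe$eeaeaeb  (last char: 'b')
  sorted[17] = eeaeaebeeadabcdbe$  (last char: '$')
Last column: edeeeadebacbeeaab$
Original string S is at sorted index 17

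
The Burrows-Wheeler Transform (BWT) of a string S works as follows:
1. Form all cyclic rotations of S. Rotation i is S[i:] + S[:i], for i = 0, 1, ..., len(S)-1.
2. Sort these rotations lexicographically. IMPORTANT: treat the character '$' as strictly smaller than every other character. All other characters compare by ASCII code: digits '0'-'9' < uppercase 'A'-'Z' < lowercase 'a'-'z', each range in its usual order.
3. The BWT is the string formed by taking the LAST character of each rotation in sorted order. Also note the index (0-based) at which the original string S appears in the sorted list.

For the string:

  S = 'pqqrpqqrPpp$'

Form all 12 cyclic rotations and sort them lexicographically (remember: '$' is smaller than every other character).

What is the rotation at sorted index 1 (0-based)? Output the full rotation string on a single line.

All 12 rotations (rotation i = S[i:]+S[:i]):
  rot[0] = pqqrpqqrPpp$
  rot[1] = qqrpqqrPpp$p
  rot[2] = qrpqqrPpp$pq
  rot[3] = rpqqrPpp$pqq
  rot[4] = pqqrPpp$pqqr
  rot[5] = qqrPpp$pqqrp
  rot[6] = qrPpp$pqqrpq
  rot[7] = rPpp$pqqrpqq
  rot[8] = Ppp$pqqrpqqr
  rot[9] = pp$pqqrpqqrP
  rot[10] = p$pqqrpqqrPp
  rot[11] = $pqqrpqqrPpp
Sorted (with $ < everything):
  sorted[0] = $pqqrpqqrPpp
  sorted[1] = Ppp$pqqrpqqr
  sorted[2] = p$pqqrpqqrPp
  sorted[3] = pp$pqqrpqqrP
  sorted[4] = pqqrPpp$pqqr
  sorted[5] = pqqrpqqrPpp$
  sorted[6] = qqrPpp$pqqrp
  sorted[7] = qqrpqqrPpp$p
  sorted[8] = qrPpp$pqqrpq
  sorted[9] = qrpqqrPpp$pq
  sorted[10] = rPpp$pqqrpqq
  sorted[11] = rpqqrPpp$pqq
sorted[1] = Ppp$pqqrpqqr

Answer: Ppp$pqqrpqqr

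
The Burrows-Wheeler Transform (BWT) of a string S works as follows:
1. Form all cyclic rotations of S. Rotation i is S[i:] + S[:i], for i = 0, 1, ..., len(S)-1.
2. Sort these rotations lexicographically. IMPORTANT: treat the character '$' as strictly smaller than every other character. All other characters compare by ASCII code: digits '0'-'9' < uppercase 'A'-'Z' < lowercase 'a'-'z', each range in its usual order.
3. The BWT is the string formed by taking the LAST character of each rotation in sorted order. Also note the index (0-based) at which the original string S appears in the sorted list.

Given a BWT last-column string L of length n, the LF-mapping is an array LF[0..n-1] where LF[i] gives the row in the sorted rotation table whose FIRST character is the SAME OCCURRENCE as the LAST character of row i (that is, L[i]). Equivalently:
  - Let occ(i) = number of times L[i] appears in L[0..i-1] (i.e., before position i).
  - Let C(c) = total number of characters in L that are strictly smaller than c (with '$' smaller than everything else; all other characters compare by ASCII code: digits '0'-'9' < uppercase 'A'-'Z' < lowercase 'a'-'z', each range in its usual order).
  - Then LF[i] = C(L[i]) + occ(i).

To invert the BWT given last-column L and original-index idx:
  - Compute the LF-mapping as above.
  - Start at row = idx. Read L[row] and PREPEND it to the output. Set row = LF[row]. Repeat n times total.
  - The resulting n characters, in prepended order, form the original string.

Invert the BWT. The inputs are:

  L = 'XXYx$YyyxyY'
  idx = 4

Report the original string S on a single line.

LF mapping: 1 2 3 6 0 4 8 9 7 10 5
Walk LF starting at row 4, prepending L[row]:
  step 1: row=4, L[4]='$', prepend. Next row=LF[4]=0
  step 2: row=0, L[0]='X', prepend. Next row=LF[0]=1
  step 3: row=1, L[1]='X', prepend. Next row=LF[1]=2
  step 4: row=2, L[2]='Y', prepend. Next row=LF[2]=3
  step 5: row=3, L[3]='x', prepend. Next row=LF[3]=6
  step 6: row=6, L[6]='y', prepend. Next row=LF[6]=8
  step 7: row=8, L[8]='x', prepend. Next row=LF[8]=7
  step 8: row=7, L[7]='y', prepend. Next row=LF[7]=9
  step 9: row=9, L[9]='y', prepend. Next row=LF[9]=10
  step 10: row=10, L[10]='Y', prepend. Next row=LF[10]=5
  step 11: row=5, L[5]='Y', prepend. Next row=LF[5]=4
Reversed output: YYyyxyxYXX$

Answer: YYyyxyxYXX$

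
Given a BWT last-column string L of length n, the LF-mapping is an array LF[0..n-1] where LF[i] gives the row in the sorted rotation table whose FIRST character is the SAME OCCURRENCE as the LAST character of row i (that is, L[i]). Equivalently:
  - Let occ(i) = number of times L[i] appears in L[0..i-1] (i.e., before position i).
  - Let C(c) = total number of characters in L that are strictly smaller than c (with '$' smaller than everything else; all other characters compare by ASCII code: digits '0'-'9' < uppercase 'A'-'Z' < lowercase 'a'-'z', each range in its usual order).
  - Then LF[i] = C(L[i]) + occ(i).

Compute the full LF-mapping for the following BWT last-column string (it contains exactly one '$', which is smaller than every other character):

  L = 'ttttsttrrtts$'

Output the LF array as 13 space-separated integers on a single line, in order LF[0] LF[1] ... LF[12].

Answer: 5 6 7 8 3 9 10 1 2 11 12 4 0

Derivation:
Char counts: '$':1, 'r':2, 's':2, 't':8
C (first-col start): C('$')=0, C('r')=1, C('s')=3, C('t')=5
L[0]='t': occ=0, LF[0]=C('t')+0=5+0=5
L[1]='t': occ=1, LF[1]=C('t')+1=5+1=6
L[2]='t': occ=2, LF[2]=C('t')+2=5+2=7
L[3]='t': occ=3, LF[3]=C('t')+3=5+3=8
L[4]='s': occ=0, LF[4]=C('s')+0=3+0=3
L[5]='t': occ=4, LF[5]=C('t')+4=5+4=9
L[6]='t': occ=5, LF[6]=C('t')+5=5+5=10
L[7]='r': occ=0, LF[7]=C('r')+0=1+0=1
L[8]='r': occ=1, LF[8]=C('r')+1=1+1=2
L[9]='t': occ=6, LF[9]=C('t')+6=5+6=11
L[10]='t': occ=7, LF[10]=C('t')+7=5+7=12
L[11]='s': occ=1, LF[11]=C('s')+1=3+1=4
L[12]='$': occ=0, LF[12]=C('$')+0=0+0=0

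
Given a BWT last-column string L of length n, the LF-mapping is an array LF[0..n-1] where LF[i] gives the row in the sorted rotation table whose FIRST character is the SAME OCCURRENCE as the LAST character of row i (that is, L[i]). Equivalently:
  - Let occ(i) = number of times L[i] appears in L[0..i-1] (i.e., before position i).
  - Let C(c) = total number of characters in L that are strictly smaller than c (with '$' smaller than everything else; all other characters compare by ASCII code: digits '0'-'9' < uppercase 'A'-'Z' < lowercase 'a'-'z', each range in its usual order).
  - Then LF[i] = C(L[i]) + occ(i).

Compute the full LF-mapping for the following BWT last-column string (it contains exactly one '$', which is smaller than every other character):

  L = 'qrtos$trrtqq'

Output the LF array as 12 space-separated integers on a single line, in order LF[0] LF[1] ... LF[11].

Char counts: '$':1, 'o':1, 'q':3, 'r':3, 's':1, 't':3
C (first-col start): C('$')=0, C('o')=1, C('q')=2, C('r')=5, C('s')=8, C('t')=9
L[0]='q': occ=0, LF[0]=C('q')+0=2+0=2
L[1]='r': occ=0, LF[1]=C('r')+0=5+0=5
L[2]='t': occ=0, LF[2]=C('t')+0=9+0=9
L[3]='o': occ=0, LF[3]=C('o')+0=1+0=1
L[4]='s': occ=0, LF[4]=C('s')+0=8+0=8
L[5]='$': occ=0, LF[5]=C('$')+0=0+0=0
L[6]='t': occ=1, LF[6]=C('t')+1=9+1=10
L[7]='r': occ=1, LF[7]=C('r')+1=5+1=6
L[8]='r': occ=2, LF[8]=C('r')+2=5+2=7
L[9]='t': occ=2, LF[9]=C('t')+2=9+2=11
L[10]='q': occ=1, LF[10]=C('q')+1=2+1=3
L[11]='q': occ=2, LF[11]=C('q')+2=2+2=4

Answer: 2 5 9 1 8 0 10 6 7 11 3 4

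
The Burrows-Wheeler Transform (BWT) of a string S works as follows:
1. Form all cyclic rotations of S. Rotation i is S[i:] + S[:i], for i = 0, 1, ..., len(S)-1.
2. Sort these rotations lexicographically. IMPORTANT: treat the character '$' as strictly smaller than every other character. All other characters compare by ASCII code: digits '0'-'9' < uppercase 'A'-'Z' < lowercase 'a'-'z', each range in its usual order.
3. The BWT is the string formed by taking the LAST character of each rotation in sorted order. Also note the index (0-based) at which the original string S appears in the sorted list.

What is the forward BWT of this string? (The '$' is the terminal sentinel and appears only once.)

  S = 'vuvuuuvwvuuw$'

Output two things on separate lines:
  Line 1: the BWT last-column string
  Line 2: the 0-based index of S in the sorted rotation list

All 13 rotations (rotation i = S[i:]+S[:i]):
  rot[0] = vuvuuuvwvuuw$
  rot[1] = uvuuuvwvuuw$v
  rot[2] = vuuuvwvuuw$vu
  rot[3] = uuuvwvuuw$vuv
  rot[4] = uuvwvuuw$vuvu
  rot[5] = uvwvuuw$vuvuu
  rot[6] = vwvuuw$vuvuuu
  rot[7] = wvuuw$vuvuuuv
  rot[8] = vuuw$vuvuuuvw
  rot[9] = uuw$vuvuuuvwv
  rot[10] = uw$vuvuuuvwvu
  rot[11] = w$vuvuuuvwvuu
  rot[12] = $vuvuuuvwvuuw
Sorted (with $ < everything):
  sorted[0] = $vuvuuuvwvuuw  (last char: 'w')
  sorted[1] = uuuvwvuuw$vuv  (last char: 'v')
  sorted[2] = uuvwvuuw$vuvu  (last char: 'u')
  sorted[3] = uuw$vuvuuuvwv  (last char: 'v')
  sorted[4] = uvuuuvwvuuw$v  (last char: 'v')
  sorted[5] = uvwvuuw$vuvuu  (last char: 'u')
  sorted[6] = uw$vuvuuuvwvu  (last char: 'u')
  sorted[7] = vuuuvwvuuw$vu  (last char: 'u')
  sorted[8] = vuuw$vuvuuuvw  (last char: 'w')
  sorted[9] = vuvuuuvwvuuw$  (last char: '$')
  sorted[10] = vwvuuw$vuvuuu  (last char: 'u')
  sorted[11] = w$vuvuuuvwvuu  (last char: 'u')
  sorted[12] = wvuuw$vuvuuuv  (last char: 'v')
Last column: wvuvvuuuw$uuv
Original string S is at sorted index 9

Answer: wvuvvuuuw$uuv
9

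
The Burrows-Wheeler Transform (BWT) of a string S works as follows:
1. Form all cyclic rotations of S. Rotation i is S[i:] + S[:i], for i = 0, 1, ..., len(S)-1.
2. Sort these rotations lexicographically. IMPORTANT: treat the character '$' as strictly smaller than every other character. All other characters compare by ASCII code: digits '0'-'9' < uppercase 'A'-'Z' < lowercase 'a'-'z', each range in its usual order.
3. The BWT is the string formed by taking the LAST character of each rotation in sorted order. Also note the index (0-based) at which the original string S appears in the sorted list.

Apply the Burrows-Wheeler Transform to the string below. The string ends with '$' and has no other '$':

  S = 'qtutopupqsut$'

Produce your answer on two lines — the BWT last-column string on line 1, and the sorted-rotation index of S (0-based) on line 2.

Answer: ttuop$quuqpst
5

Derivation:
All 13 rotations (rotation i = S[i:]+S[:i]):
  rot[0] = qtutopupqsut$
  rot[1] = tutopupqsut$q
  rot[2] = utopupqsut$qt
  rot[3] = topupqsut$qtu
  rot[4] = opupqsut$qtut
  rot[5] = pupqsut$qtuto
  rot[6] = upqsut$qtutop
  rot[7] = pqsut$qtutopu
  rot[8] = qsut$qtutopup
  rot[9] = sut$qtutopupq
  rot[10] = ut$qtutopupqs
  rot[11] = t$qtutopupqsu
  rot[12] = $qtutopupqsut
Sorted (with $ < everything):
  sorted[0] = $qtutopupqsut  (last char: 't')
  sorted[1] = opupqsut$qtut  (last char: 't')
  sorted[2] = pqsut$qtutopu  (last char: 'u')
  sorted[3] = pupqsut$qtuto  (last char: 'o')
  sorted[4] = qsut$qtutopup  (last char: 'p')
  sorted[5] = qtutopupqsut$  (last char: '$')
  sorted[6] = sut$qtutopupq  (last char: 'q')
  sorted[7] = t$qtutopupqsu  (last char: 'u')
  sorted[8] = topupqsut$qtu  (last char: 'u')
  sorted[9] = tutopupqsut$q  (last char: 'q')
  sorted[10] = upqsut$qtutop  (last char: 'p')
  sorted[11] = ut$qtutopupqs  (last char: 's')
  sorted[12] = utopupqsut$qt  (last char: 't')
Last column: ttuop$quuqpst
Original string S is at sorted index 5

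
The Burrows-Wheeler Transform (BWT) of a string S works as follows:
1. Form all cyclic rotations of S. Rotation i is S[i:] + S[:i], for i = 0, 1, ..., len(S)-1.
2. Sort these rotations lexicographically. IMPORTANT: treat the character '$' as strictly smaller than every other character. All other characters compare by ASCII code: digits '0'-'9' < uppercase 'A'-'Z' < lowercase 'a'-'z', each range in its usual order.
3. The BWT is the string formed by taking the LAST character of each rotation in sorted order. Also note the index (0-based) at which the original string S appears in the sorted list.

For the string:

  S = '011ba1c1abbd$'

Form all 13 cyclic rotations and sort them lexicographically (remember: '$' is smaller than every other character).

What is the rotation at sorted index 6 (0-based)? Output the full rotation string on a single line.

Answer: a1c1abbd$011b

Derivation:
All 13 rotations (rotation i = S[i:]+S[:i]):
  rot[0] = 011ba1c1abbd$
  rot[1] = 11ba1c1abbd$0
  rot[2] = 1ba1c1abbd$01
  rot[3] = ba1c1abbd$011
  rot[4] = a1c1abbd$011b
  rot[5] = 1c1abbd$011ba
  rot[6] = c1abbd$011ba1
  rot[7] = 1abbd$011ba1c
  rot[8] = abbd$011ba1c1
  rot[9] = bbd$011ba1c1a
  rot[10] = bd$011ba1c1ab
  rot[11] = d$011ba1c1abb
  rot[12] = $011ba1c1abbd
Sorted (with $ < everything):
  sorted[0] = $011ba1c1abbd
  sorted[1] = 011ba1c1abbd$
  sorted[2] = 11ba1c1abbd$0
  sorted[3] = 1abbd$011ba1c
  sorted[4] = 1ba1c1abbd$01
  sorted[5] = 1c1abbd$011ba
  sorted[6] = a1c1abbd$011b
  sorted[7] = abbd$011ba1c1
  sorted[8] = ba1c1abbd$011
  sorted[9] = bbd$011ba1c1a
  sorted[10] = bd$011ba1c1ab
  sorted[11] = c1abbd$011ba1
  sorted[12] = d$011ba1c1abb
sorted[6] = a1c1abbd$011b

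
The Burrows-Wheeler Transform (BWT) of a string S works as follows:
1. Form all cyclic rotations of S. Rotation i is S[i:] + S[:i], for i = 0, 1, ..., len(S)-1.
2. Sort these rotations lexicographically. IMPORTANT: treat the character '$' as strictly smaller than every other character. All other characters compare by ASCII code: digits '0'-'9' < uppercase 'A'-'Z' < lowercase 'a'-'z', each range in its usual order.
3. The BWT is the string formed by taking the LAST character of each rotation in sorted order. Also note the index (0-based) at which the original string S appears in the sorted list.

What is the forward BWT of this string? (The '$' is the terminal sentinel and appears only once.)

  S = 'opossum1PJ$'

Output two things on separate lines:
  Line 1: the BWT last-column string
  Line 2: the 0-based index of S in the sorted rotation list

All 11 rotations (rotation i = S[i:]+S[:i]):
  rot[0] = opossum1PJ$
  rot[1] = possum1PJ$o
  rot[2] = ossum1PJ$op
  rot[3] = ssum1PJ$opo
  rot[4] = sum1PJ$opos
  rot[5] = um1PJ$oposs
  rot[6] = m1PJ$opossu
  rot[7] = 1PJ$opossum
  rot[8] = PJ$opossum1
  rot[9] = J$opossum1P
  rot[10] = $opossum1PJ
Sorted (with $ < everything):
  sorted[0] = $opossum1PJ  (last char: 'J')
  sorted[1] = 1PJ$opossum  (last char: 'm')
  sorted[2] = J$opossum1P  (last char: 'P')
  sorted[3] = PJ$opossum1  (last char: '1')
  sorted[4] = m1PJ$opossu  (last char: 'u')
  sorted[5] = opossum1PJ$  (last char: '$')
  sorted[6] = ossum1PJ$op  (last char: 'p')
  sorted[7] = possum1PJ$o  (last char: 'o')
  sorted[8] = ssum1PJ$opo  (last char: 'o')
  sorted[9] = sum1PJ$opos  (last char: 's')
  sorted[10] = um1PJ$oposs  (last char: 's')
Last column: JmP1u$pooss
Original string S is at sorted index 5

Answer: JmP1u$pooss
5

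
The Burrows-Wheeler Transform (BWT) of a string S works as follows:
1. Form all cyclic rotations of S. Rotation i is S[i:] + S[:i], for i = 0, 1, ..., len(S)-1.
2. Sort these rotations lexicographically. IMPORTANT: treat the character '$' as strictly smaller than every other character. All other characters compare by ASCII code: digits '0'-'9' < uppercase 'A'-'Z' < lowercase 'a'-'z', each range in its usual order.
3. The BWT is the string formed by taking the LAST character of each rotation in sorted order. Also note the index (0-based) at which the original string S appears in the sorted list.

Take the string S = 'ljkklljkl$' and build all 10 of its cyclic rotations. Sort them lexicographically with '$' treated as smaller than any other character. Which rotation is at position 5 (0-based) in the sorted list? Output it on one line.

All 10 rotations (rotation i = S[i:]+S[:i]):
  rot[0] = ljkklljkl$
  rot[1] = jkklljkl$l
  rot[2] = kklljkl$lj
  rot[3] = klljkl$ljk
  rot[4] = lljkl$ljkk
  rot[5] = ljkl$ljkkl
  rot[6] = jkl$ljkkll
  rot[7] = kl$ljkkllj
  rot[8] = l$ljkklljk
  rot[9] = $ljkklljkl
Sorted (with $ < everything):
  sorted[0] = $ljkklljkl
  sorted[1] = jkklljkl$l
  sorted[2] = jkl$ljkkll
  sorted[3] = kklljkl$lj
  sorted[4] = kl$ljkkllj
  sorted[5] = klljkl$ljk
  sorted[6] = l$ljkklljk
  sorted[7] = ljkklljkl$
  sorted[8] = ljkl$ljkkl
  sorted[9] = lljkl$ljkk
sorted[5] = klljkl$ljk

Answer: klljkl$ljk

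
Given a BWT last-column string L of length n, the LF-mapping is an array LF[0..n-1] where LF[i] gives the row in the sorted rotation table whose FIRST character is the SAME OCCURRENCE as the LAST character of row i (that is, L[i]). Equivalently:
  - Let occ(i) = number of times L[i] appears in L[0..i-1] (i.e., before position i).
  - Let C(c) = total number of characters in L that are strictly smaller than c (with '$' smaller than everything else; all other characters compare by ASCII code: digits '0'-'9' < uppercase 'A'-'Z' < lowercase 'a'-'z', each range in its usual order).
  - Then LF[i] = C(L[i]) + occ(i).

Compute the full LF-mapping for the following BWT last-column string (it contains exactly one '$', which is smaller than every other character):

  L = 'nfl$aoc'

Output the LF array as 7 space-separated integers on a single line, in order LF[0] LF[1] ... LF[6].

Char counts: '$':1, 'a':1, 'c':1, 'f':1, 'l':1, 'n':1, 'o':1
C (first-col start): C('$')=0, C('a')=1, C('c')=2, C('f')=3, C('l')=4, C('n')=5, C('o')=6
L[0]='n': occ=0, LF[0]=C('n')+0=5+0=5
L[1]='f': occ=0, LF[1]=C('f')+0=3+0=3
L[2]='l': occ=0, LF[2]=C('l')+0=4+0=4
L[3]='$': occ=0, LF[3]=C('$')+0=0+0=0
L[4]='a': occ=0, LF[4]=C('a')+0=1+0=1
L[5]='o': occ=0, LF[5]=C('o')+0=6+0=6
L[6]='c': occ=0, LF[6]=C('c')+0=2+0=2

Answer: 5 3 4 0 1 6 2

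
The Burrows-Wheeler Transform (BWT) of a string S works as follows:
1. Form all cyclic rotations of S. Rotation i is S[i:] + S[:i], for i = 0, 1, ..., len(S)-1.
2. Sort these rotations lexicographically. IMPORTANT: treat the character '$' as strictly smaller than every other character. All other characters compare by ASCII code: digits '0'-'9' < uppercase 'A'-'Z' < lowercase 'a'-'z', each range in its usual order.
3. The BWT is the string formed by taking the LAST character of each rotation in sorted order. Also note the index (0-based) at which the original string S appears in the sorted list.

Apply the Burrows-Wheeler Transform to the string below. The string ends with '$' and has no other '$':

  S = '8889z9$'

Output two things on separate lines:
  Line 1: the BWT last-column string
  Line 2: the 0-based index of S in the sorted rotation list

Answer: 9$88z89
1

Derivation:
All 7 rotations (rotation i = S[i:]+S[:i]):
  rot[0] = 8889z9$
  rot[1] = 889z9$8
  rot[2] = 89z9$88
  rot[3] = 9z9$888
  rot[4] = z9$8889
  rot[5] = 9$8889z
  rot[6] = $8889z9
Sorted (with $ < everything):
  sorted[0] = $8889z9  (last char: '9')
  sorted[1] = 8889z9$  (last char: '$')
  sorted[2] = 889z9$8  (last char: '8')
  sorted[3] = 89z9$88  (last char: '8')
  sorted[4] = 9$8889z  (last char: 'z')
  sorted[5] = 9z9$888  (last char: '8')
  sorted[6] = z9$8889  (last char: '9')
Last column: 9$88z89
Original string S is at sorted index 1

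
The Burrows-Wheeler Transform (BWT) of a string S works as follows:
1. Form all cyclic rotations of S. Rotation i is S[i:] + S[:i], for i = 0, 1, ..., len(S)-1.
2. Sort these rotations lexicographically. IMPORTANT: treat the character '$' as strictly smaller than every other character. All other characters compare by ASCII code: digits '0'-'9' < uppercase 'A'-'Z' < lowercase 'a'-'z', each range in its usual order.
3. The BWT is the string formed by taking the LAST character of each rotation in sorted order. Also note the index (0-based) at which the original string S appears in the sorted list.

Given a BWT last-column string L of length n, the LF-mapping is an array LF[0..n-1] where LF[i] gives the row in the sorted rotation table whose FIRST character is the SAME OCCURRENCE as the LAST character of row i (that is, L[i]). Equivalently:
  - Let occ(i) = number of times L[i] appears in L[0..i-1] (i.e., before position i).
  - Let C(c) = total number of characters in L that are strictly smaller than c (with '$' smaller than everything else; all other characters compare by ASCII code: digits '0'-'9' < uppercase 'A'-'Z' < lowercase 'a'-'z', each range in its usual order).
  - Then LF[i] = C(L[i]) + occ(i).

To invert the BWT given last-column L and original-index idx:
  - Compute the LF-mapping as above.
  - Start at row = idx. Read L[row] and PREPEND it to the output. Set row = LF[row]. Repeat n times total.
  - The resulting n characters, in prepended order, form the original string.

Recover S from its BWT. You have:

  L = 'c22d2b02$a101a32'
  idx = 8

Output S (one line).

Answer: 221ab2020a2d13c$

Derivation:
LF mapping: 14 5 6 15 7 13 1 8 0 11 3 2 4 12 10 9
Walk LF starting at row 8, prepending L[row]:
  step 1: row=8, L[8]='$', prepend. Next row=LF[8]=0
  step 2: row=0, L[0]='c', prepend. Next row=LF[0]=14
  step 3: row=14, L[14]='3', prepend. Next row=LF[14]=10
  step 4: row=10, L[10]='1', prepend. Next row=LF[10]=3
  step 5: row=3, L[3]='d', prepend. Next row=LF[3]=15
  step 6: row=15, L[15]='2', prepend. Next row=LF[15]=9
  step 7: row=9, L[9]='a', prepend. Next row=LF[9]=11
  step 8: row=11, L[11]='0', prepend. Next row=LF[11]=2
  step 9: row=2, L[2]='2', prepend. Next row=LF[2]=6
  step 10: row=6, L[6]='0', prepend. Next row=LF[6]=1
  step 11: row=1, L[1]='2', prepend. Next row=LF[1]=5
  step 12: row=5, L[5]='b', prepend. Next row=LF[5]=13
  step 13: row=13, L[13]='a', prepend. Next row=LF[13]=12
  step 14: row=12, L[12]='1', prepend. Next row=LF[12]=4
  step 15: row=4, L[4]='2', prepend. Next row=LF[4]=7
  step 16: row=7, L[7]='2', prepend. Next row=LF[7]=8
Reversed output: 221ab2020a2d13c$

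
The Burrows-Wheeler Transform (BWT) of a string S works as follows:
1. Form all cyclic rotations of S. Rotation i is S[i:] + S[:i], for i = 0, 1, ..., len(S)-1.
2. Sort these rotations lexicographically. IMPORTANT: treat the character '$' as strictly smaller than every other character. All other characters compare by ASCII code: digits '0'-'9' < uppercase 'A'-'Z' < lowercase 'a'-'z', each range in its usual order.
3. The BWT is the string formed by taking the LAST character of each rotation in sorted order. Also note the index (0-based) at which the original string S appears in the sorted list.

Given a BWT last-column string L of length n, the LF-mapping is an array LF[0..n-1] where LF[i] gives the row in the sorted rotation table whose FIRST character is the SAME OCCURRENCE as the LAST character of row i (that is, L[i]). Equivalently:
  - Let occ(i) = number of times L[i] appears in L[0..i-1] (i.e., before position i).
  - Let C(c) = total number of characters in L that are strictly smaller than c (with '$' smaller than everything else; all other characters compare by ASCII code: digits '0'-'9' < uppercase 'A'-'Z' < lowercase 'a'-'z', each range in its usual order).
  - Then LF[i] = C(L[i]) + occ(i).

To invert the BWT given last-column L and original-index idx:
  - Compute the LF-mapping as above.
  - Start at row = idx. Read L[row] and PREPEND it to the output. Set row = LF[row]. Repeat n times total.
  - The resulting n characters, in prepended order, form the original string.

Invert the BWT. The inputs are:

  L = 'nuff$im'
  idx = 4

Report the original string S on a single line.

Answer: muffin$

Derivation:
LF mapping: 5 6 1 2 0 3 4
Walk LF starting at row 4, prepending L[row]:
  step 1: row=4, L[4]='$', prepend. Next row=LF[4]=0
  step 2: row=0, L[0]='n', prepend. Next row=LF[0]=5
  step 3: row=5, L[5]='i', prepend. Next row=LF[5]=3
  step 4: row=3, L[3]='f', prepend. Next row=LF[3]=2
  step 5: row=2, L[2]='f', prepend. Next row=LF[2]=1
  step 6: row=1, L[1]='u', prepend. Next row=LF[1]=6
  step 7: row=6, L[6]='m', prepend. Next row=LF[6]=4
Reversed output: muffin$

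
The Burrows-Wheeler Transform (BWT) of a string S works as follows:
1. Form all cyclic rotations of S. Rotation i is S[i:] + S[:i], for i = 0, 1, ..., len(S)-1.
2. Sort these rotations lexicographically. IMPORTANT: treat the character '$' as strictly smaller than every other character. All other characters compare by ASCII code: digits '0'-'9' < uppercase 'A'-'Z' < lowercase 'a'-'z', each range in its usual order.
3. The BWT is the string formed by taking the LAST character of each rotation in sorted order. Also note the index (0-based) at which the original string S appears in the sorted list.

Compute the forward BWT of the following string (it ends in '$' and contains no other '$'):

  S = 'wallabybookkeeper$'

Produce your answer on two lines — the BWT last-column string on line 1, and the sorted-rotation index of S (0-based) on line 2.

Answer: rlwyakepkolaobee$b
16

Derivation:
All 18 rotations (rotation i = S[i:]+S[:i]):
  rot[0] = wallabybookkeeper$
  rot[1] = allabybookkeeper$w
  rot[2] = llabybookkeeper$wa
  rot[3] = labybookkeeper$wal
  rot[4] = abybookkeeper$wall
  rot[5] = bybookkeeper$walla
  rot[6] = ybookkeeper$wallab
  rot[7] = bookkeeper$wallaby
  rot[8] = ookkeeper$wallabyb
  rot[9] = okkeeper$wallabybo
  rot[10] = kkeeper$wallabyboo
  rot[11] = keeper$wallabybook
  rot[12] = eeper$wallabybookk
  rot[13] = eper$wallabybookke
  rot[14] = per$wallabybookkee
  rot[15] = er$wallabybookkeep
  rot[16] = r$wallabybookkeepe
  rot[17] = $wallabybookkeeper
Sorted (with $ < everything):
  sorted[0] = $wallabybookkeeper  (last char: 'r')
  sorted[1] = abybookkeeper$wall  (last char: 'l')
  sorted[2] = allabybookkeeper$w  (last char: 'w')
  sorted[3] = bookkeeper$wallaby  (last char: 'y')
  sorted[4] = bybookkeeper$walla  (last char: 'a')
  sorted[5] = eeper$wallabybookk  (last char: 'k')
  sorted[6] = eper$wallabybookke  (last char: 'e')
  sorted[7] = er$wallabybookkeep  (last char: 'p')
  sorted[8] = keeper$wallabybook  (last char: 'k')
  sorted[9] = kkeeper$wallabyboo  (last char: 'o')
  sorted[10] = labybookkeeper$wal  (last char: 'l')
  sorted[11] = llabybookkeeper$wa  (last char: 'a')
  sorted[12] = okkeeper$wallabybo  (last char: 'o')
  sorted[13] = ookkeeper$wallabyb  (last char: 'b')
  sorted[14] = per$wallabybookkee  (last char: 'e')
  sorted[15] = r$wallabybookkeepe  (last char: 'e')
  sorted[16] = wallabybookkeeper$  (last char: '$')
  sorted[17] = ybookkeeper$wallab  (last char: 'b')
Last column: rlwyakepkolaobee$b
Original string S is at sorted index 16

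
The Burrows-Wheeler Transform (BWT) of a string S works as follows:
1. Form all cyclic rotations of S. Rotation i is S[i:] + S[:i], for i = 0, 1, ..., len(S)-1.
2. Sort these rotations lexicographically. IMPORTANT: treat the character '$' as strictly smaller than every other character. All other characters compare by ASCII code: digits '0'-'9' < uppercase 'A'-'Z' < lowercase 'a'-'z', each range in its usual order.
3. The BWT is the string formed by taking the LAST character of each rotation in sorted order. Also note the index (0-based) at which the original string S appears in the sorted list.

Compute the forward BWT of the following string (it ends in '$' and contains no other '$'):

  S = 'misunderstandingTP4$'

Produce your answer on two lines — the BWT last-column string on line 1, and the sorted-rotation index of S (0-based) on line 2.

All 20 rotations (rotation i = S[i:]+S[:i]):
  rot[0] = misunderstandingTP4$
  rot[1] = isunderstandingTP4$m
  rot[2] = sunderstandingTP4$mi
  rot[3] = understandingTP4$mis
  rot[4] = nderstandingTP4$misu
  rot[5] = derstandingTP4$misun
  rot[6] = erstandingTP4$misund
  rot[7] = rstandingTP4$misunde
  rot[8] = standingTP4$misunder
  rot[9] = tandingTP4$misunders
  rot[10] = andingTP4$misunderst
  rot[11] = ndingTP4$misundersta
  rot[12] = dingTP4$misunderstan
  rot[13] = ingTP4$misunderstand
  rot[14] = ngTP4$misunderstandi
  rot[15] = gTP4$misunderstandin
  rot[16] = TP4$misunderstanding
  rot[17] = P4$misunderstandingT
  rot[18] = 4$misunderstandingTP
  rot[19] = $misunderstandingTP4
Sorted (with $ < everything):
  sorted[0] = $misunderstandingTP4  (last char: '4')
  sorted[1] = 4$misunderstandingTP  (last char: 'P')
  sorted[2] = P4$misunderstandingT  (last char: 'T')
  sorted[3] = TP4$misunderstanding  (last char: 'g')
  sorted[4] = andingTP4$misunderst  (last char: 't')
  sorted[5] = derstandingTP4$misun  (last char: 'n')
  sorted[6] = dingTP4$misunderstan  (last char: 'n')
  sorted[7] = erstandingTP4$misund  (last char: 'd')
  sorted[8] = gTP4$misunderstandin  (last char: 'n')
  sorted[9] = ingTP4$misunderstand  (last char: 'd')
  sorted[10] = isunderstandingTP4$m  (last char: 'm')
  sorted[11] = misunderstandingTP4$  (last char: '$')
  sorted[12] = nderstandingTP4$misu  (last char: 'u')
  sorted[13] = ndingTP4$misundersta  (last char: 'a')
  sorted[14] = ngTP4$misunderstandi  (last char: 'i')
  sorted[15] = rstandingTP4$misunde  (last char: 'e')
  sorted[16] = standingTP4$misunder  (last char: 'r')
  sorted[17] = sunderstandingTP4$mi  (last char: 'i')
  sorted[18] = tandingTP4$misunders  (last char: 's')
  sorted[19] = understandingTP4$mis  (last char: 's')
Last column: 4PTgtnndndm$uaieriss
Original string S is at sorted index 11

Answer: 4PTgtnndndm$uaieriss
11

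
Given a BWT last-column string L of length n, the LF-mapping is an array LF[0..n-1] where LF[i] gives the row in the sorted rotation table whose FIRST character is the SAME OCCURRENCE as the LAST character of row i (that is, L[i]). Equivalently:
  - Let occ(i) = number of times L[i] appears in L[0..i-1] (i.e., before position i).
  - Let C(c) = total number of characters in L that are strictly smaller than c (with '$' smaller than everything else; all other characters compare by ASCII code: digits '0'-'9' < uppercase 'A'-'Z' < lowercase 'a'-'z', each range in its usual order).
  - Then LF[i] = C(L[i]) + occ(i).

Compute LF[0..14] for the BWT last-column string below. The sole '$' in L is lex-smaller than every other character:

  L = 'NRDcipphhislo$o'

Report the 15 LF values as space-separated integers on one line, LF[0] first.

Answer: 2 3 1 4 7 12 13 5 6 8 14 9 10 0 11

Derivation:
Char counts: '$':1, 'D':1, 'N':1, 'R':1, 'c':1, 'h':2, 'i':2, 'l':1, 'o':2, 'p':2, 's':1
C (first-col start): C('$')=0, C('D')=1, C('N')=2, C('R')=3, C('c')=4, C('h')=5, C('i')=7, C('l')=9, C('o')=10, C('p')=12, C('s')=14
L[0]='N': occ=0, LF[0]=C('N')+0=2+0=2
L[1]='R': occ=0, LF[1]=C('R')+0=3+0=3
L[2]='D': occ=0, LF[2]=C('D')+0=1+0=1
L[3]='c': occ=0, LF[3]=C('c')+0=4+0=4
L[4]='i': occ=0, LF[4]=C('i')+0=7+0=7
L[5]='p': occ=0, LF[5]=C('p')+0=12+0=12
L[6]='p': occ=1, LF[6]=C('p')+1=12+1=13
L[7]='h': occ=0, LF[7]=C('h')+0=5+0=5
L[8]='h': occ=1, LF[8]=C('h')+1=5+1=6
L[9]='i': occ=1, LF[9]=C('i')+1=7+1=8
L[10]='s': occ=0, LF[10]=C('s')+0=14+0=14
L[11]='l': occ=0, LF[11]=C('l')+0=9+0=9
L[12]='o': occ=0, LF[12]=C('o')+0=10+0=10
L[13]='$': occ=0, LF[13]=C('$')+0=0+0=0
L[14]='o': occ=1, LF[14]=C('o')+1=10+1=11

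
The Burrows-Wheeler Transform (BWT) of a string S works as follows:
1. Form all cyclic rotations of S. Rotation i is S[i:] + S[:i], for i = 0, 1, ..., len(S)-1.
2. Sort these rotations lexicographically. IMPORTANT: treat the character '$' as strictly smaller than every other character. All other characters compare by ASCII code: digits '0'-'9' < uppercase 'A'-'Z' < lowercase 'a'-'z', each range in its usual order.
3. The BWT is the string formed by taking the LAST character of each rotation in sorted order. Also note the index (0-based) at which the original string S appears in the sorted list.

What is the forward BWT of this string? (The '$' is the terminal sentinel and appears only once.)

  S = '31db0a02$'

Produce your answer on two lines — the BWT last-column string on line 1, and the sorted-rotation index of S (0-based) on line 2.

All 9 rotations (rotation i = S[i:]+S[:i]):
  rot[0] = 31db0a02$
  rot[1] = 1db0a02$3
  rot[2] = db0a02$31
  rot[3] = b0a02$31d
  rot[4] = 0a02$31db
  rot[5] = a02$31db0
  rot[6] = 02$31db0a
  rot[7] = 2$31db0a0
  rot[8] = $31db0a02
Sorted (with $ < everything):
  sorted[0] = $31db0a02  (last char: '2')
  sorted[1] = 02$31db0a  (last char: 'a')
  sorted[2] = 0a02$31db  (last char: 'b')
  sorted[3] = 1db0a02$3  (last char: '3')
  sorted[4] = 2$31db0a0  (last char: '0')
  sorted[5] = 31db0a02$  (last char: '$')
  sorted[6] = a02$31db0  (last char: '0')
  sorted[7] = b0a02$31d  (last char: 'd')
  sorted[8] = db0a02$31  (last char: '1')
Last column: 2ab30$0d1
Original string S is at sorted index 5

Answer: 2ab30$0d1
5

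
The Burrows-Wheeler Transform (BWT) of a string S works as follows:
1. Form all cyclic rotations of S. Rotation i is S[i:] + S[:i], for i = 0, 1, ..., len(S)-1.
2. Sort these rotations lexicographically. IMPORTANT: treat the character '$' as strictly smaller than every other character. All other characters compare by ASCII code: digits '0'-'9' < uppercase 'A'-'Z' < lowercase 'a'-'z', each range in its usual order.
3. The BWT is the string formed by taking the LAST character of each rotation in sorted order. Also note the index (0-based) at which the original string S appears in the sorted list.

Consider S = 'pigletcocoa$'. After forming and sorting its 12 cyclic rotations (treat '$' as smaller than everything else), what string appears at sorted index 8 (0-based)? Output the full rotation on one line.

Answer: oa$pigletcoc

Derivation:
All 12 rotations (rotation i = S[i:]+S[:i]):
  rot[0] = pigletcocoa$
  rot[1] = igletcocoa$p
  rot[2] = gletcocoa$pi
  rot[3] = letcocoa$pig
  rot[4] = etcocoa$pigl
  rot[5] = tcocoa$pigle
  rot[6] = cocoa$piglet
  rot[7] = ocoa$pigletc
  rot[8] = coa$pigletco
  rot[9] = oa$pigletcoc
  rot[10] = a$pigletcoco
  rot[11] = $pigletcocoa
Sorted (with $ < everything):
  sorted[0] = $pigletcocoa
  sorted[1] = a$pigletcoco
  sorted[2] = coa$pigletco
  sorted[3] = cocoa$piglet
  sorted[4] = etcocoa$pigl
  sorted[5] = gletcocoa$pi
  sorted[6] = igletcocoa$p
  sorted[7] = letcocoa$pig
  sorted[8] = oa$pigletcoc
  sorted[9] = ocoa$pigletc
  sorted[10] = pigletcocoa$
  sorted[11] = tcocoa$pigle
sorted[8] = oa$pigletcoc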